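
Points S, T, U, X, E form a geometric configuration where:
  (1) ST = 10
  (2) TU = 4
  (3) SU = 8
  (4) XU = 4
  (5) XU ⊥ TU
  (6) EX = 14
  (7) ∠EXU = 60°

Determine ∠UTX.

Step 1: By the law of cosines on triangle TUX: TX² = 4² + 4² − 2·4·4·cos(90°) = 32, so TX = 4·√2.
Step 2: By the inverse law of cosines on triangle UTX: cos(∠UTX) = (4² + (4·√2)² − 4²) / (2·4·4·√2) = 32/45.25 = 0.7071, so ∠UTX = 45°.

Therefore, the measure of angle ∠UTX = 45°.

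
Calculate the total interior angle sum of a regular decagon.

The sum of interior angles of an n-sided polygon is (n - 2) * 180.
For n = 10: (10 - 2) * 180 = 8 * 180 = 1440 degrees.

1440 degrees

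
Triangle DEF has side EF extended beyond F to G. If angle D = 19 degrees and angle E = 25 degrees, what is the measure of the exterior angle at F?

The interior angle at F is 180 - 19 - 25 = 136 degrees.
The exterior angle and interior angle at F are supplementary:
Exterior angle = 180 - 136 = 44 degrees.

44 degrees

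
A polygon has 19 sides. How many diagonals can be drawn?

The number of diagonals in an n-gon is n(n - 3)/2.
For n = 19: 19(19 - 3)/2 = 19 × 16 / 2 = 152.

152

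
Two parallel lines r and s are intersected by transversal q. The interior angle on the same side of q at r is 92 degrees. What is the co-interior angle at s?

Co-interior (same-side interior) angles are between the parallel lines on the same side of the transversal.
Unlike corresponding or alternate interior angles, they are supplementary rather than equal.
So the angle = 180 - 92 = 88 degrees.

88 degrees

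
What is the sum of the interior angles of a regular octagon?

The sum of interior angles of an n-sided polygon is (n - 2) * 180.
For n = 8: (8 - 2) * 180 = 6 * 180 = 1080 degrees.

1080 degrees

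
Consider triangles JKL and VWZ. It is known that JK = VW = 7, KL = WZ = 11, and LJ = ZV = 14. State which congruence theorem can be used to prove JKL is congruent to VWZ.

The given information provides:
JK = VW = 7, KL = WZ = 11, and LJ = ZV = 14
This matches the SSS congruence theorem.
All three pairs of corresponding sides are equal (Side-Side-Side).

SSS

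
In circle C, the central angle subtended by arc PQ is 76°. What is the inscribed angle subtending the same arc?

By the inscribed angle theorem, the inscribed angle is half the central angle.
Inscribed angle = 76° / 2 = 38°

38°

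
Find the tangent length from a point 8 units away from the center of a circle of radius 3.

tangent = √(d² - r²) = √(8² - 3²) = √(64 - 9) = √55 = sqrt(55)

sqrt(55)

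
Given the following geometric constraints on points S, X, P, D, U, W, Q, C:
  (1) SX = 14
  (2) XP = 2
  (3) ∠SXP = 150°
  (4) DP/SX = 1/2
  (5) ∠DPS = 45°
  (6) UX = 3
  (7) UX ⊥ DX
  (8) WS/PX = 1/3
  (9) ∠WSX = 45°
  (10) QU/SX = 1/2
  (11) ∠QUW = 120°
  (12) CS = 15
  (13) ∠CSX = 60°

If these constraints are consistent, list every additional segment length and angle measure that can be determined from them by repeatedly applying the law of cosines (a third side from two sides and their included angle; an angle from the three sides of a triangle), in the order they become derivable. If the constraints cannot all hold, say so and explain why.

The constraints are consistent. Derivable facts, in order:
After 1 step:
- SP ≈ 15.76
- XC ≈ 14.53
- XW ≈ 13.54
After 2 steps:
- SD ≈ 11.89
- ∠CXS = 63.42°
- ∠PSX = 3.64°
- ∠SCX = 56.58°
- ∠SPX = 26.36°
- ∠SWX = 133°
- ∠SXW = 2°
After 3 steps:
- ∠DSP = 24.59°
- ∠PDS = 110.41°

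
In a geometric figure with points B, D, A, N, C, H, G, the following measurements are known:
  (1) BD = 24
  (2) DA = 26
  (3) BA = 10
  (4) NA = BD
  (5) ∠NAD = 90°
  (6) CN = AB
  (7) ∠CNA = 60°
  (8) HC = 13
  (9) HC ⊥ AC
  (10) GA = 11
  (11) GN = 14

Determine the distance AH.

From the given relations: CN = AB = 10; NA = BD = 24.
Step 1: By the law of cosines on triangle CNA: CA² = 10² + 24² − 2·10·24·cos(60°) = 436, so CA = 2·√109.
Step 2: By the law of cosines on triangle ACH: AH² = (2·√109)² + 13² − 2·2·√109·13·cos(90°) = 605, so AH = 11·√5.

Therefore, the length of AH = 11·√5.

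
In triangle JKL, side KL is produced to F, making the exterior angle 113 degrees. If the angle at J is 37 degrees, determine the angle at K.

angle K = 113 - 37 = 76 degrees (exterior angle theorem).

76 degrees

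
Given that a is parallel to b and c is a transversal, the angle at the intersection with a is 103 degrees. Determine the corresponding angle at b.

Corresponding angles formed by parallel lines and a transversal are equal.
The given angle is 103 degrees.
The corresponding angle = 103 degrees.

103 degrees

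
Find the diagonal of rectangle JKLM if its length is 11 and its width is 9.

d = sqrt(11^2 + 9^2) = sqrt(202)

sqrt(202)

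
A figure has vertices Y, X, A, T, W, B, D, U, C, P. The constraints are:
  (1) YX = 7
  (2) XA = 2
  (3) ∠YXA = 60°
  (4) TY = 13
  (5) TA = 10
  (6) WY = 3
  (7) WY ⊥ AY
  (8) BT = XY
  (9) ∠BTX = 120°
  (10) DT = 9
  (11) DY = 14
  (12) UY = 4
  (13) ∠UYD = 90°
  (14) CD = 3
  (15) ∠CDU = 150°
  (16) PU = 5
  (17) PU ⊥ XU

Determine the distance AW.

Step 1: By the law of cosines on triangle AXY: AY² = 2² + 7² − 2·2·7·cos(60°) = 39, so AY = √39.
Step 2: By the law of cosines on triangle AYW: AW² = √39² + 3² − 2·√39·3·cos(90°) = 48, so AW = 4·√3.

Therefore, the length of AW = 4·√3.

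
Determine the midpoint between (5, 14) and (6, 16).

The midpoint is the average of the coordinates:
x: (5 + 6)/2 = 11/2
y: (14 + 16)/2 = 15
Midpoint = (11/2, 15)

(11/2, 15)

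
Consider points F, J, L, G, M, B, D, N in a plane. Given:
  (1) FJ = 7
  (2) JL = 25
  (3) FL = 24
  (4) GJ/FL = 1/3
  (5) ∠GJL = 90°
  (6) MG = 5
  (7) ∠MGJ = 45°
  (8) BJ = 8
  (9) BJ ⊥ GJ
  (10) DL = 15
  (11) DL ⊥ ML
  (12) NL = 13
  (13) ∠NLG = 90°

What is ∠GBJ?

From the given relations: GJ = 1/3·FL = 1/3·24 = 8.
Step 1: By the law of cosines on triangle BJG: BG² = 8² + 8² − 2·8·8·cos(90°) = 128, so BG = 8·√2.
Step 2: By the inverse law of cosines on triangle GBJ: cos(∠GBJ) = ((8·√2)² + 8² − 8²) / (2·8·√2·8) = 128/181.02 = 0.7071, so ∠GBJ = 45°.

Therefore, the measure of angle ∠GBJ = 45°.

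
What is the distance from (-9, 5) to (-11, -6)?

d = sqrt((-11 - -9)^2 + (-6 - 5)^2)
d = sqrt(-2^2 + -11^2)
d = sqrt(4 + 121)
d = sqrt(125) = 5*sqrt(5)

5*sqrt(5)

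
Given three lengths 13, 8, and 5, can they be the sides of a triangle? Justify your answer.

No.
The triangle inequality is violated: 8 + 5 = 13 ≤ 13.
These lengths cannot form a triangle.

No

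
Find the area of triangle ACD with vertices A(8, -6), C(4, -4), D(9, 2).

Using the Shoelace formula for a triangle:
Area = (1/2)|x0(y1 - y2) + x1(y2 - y0) + x2(y0 - y1)|
Area = (1/2)|8(-4 - 2) + 4(2 - -6) + 9(-6 - -4)|
Area = (1/2)|-48 + 32 + -18|
Area = (1/2)|-34|
Area = (1/2)(34)
Area = 17

17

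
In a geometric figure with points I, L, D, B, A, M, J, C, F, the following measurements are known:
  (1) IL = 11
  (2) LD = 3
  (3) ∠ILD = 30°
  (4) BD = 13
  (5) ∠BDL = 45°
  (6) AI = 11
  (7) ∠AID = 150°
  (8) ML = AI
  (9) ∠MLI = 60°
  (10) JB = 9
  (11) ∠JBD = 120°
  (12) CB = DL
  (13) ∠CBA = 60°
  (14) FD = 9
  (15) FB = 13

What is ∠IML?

From the given relations: ML = AI = 11.
Step 1: By the law of cosines on triangle MLI: MI² = 11² + 11² − 2·11·11·cos(60°) = 121, so MI = 11.
Step 2: By the inverse law of cosines on triangle IML: cos(∠IML) = (11² + 11² − 11²) / (2·11·11) = 121/242 = 0.5, so ∠IML = 60°.

Therefore, the measure of angle ∠IML = 60°.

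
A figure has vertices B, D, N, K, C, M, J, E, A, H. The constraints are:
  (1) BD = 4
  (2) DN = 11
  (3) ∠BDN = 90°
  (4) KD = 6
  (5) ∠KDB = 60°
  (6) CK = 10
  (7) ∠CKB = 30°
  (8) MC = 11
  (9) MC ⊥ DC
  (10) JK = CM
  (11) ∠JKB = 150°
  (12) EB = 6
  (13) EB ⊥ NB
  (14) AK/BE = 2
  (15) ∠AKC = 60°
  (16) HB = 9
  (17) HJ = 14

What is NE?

Step 1: By the law of cosines on triangle BDN: BN² = 4² + 11² − 2·4·11·cos(90°) = 137, so BN = √137.
Step 2: By the law of cosines on triangle NBE: NE² = √137² + 6² − 2·√137·6·cos(90°) = 173, so NE = √173.

Therefore, the length of NE = √173.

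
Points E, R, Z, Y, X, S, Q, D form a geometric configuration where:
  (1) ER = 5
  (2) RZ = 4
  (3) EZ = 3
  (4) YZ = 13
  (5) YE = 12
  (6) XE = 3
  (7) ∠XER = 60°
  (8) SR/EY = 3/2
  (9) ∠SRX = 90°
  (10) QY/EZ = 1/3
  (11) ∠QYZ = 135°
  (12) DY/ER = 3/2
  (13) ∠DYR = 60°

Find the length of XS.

From the given relations: SR = 3/2·EY = 3/2·12 = 18.
Step 1: By the law of cosines on triangle XER: XR² = 3² + 5² − 2·3·5·cos(60°) = 19, so XR = √19.
Step 2: By the law of cosines on triangle XRS: XS² = √19² + 18² − 2·√19·18·cos(90°) = 343, so XS = 7·√7.

Therefore, the length of XS = 7·√7.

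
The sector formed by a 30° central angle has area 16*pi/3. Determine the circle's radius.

The sector covers 30°/360° = 1/12 of the full circle.
Full circle area = 16*pi/3 / 1/12 = 64*pi.
Since full area = πr², we get r² = 64*pi/π = 64, so r = 8.

8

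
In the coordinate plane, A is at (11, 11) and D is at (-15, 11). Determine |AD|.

d = sqrt((-26)^2 + (0)^2) = sqrt(676) = 26

26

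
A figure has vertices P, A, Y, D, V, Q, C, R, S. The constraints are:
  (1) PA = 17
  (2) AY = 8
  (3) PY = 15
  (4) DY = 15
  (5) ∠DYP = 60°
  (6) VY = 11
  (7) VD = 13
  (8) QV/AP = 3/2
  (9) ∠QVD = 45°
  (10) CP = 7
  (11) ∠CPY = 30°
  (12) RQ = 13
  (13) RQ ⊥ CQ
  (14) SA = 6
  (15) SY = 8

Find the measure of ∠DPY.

Step 1: By the law of cosines on triangle PYD: PD² = 15² + 15² − 2·15·15·cos(60°) = 225, so PD = 15.
Step 2: By the inverse law of cosines on triangle DPY: cos(∠DPY) = (15² + 15² − 15²) / (2·15·15) = 225/450 = 0.5, so ∠DPY = 60°.

Therefore, the measure of angle ∠DPY = 60°.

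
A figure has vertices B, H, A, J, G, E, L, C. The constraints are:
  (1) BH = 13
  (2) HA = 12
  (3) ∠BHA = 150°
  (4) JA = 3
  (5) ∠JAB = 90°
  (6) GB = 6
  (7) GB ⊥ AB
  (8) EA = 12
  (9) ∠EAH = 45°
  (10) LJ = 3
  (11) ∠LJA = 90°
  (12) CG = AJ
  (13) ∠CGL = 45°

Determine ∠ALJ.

Step 1: By the law of cosines on triangle LJA: LA² = 3² + 3² − 2·3·3·cos(90°) = 18, so LA = 3·√2.
Step 2: By the inverse law of cosines on triangle ALJ: cos(∠ALJ) = ((3·√2)² + 3² − 3²) / (2·3·√2·3) = 18/25.46 = 0.7071, so ∠ALJ = 45°.

Therefore, the measure of angle ∠ALJ = 45°.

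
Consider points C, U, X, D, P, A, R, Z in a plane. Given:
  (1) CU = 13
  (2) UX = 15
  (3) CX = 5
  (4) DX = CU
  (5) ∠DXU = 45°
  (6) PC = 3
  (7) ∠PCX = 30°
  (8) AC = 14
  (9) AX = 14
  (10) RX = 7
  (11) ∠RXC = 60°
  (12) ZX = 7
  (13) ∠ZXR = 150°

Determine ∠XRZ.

Step 1: By the law of cosines on triangle RXZ: RZ² = 7² + 7² − 2·7·7·cos(150°) = 182.87, so RZ ≈ 13.52.
Step 2: By the inverse law of cosines on triangle XRZ: cos(∠XRZ) = (7² + 13.52² − 7²) / (2·7·13.52) = 182.87/189.32 = 0.9659, so ∠XRZ = 15°.

Therefore, the measure of angle ∠XRZ = 15°.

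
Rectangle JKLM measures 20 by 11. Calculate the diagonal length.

Using the Pythagorean theorem:
d² = 20² + 11² = 400 + 121 = 521
d = sqrt(521)

sqrt(521)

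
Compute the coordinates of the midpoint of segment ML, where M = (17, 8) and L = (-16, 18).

M = ((x₁ + x₂)/2, (y₁ + y₂)/2)
= ((17 + -16)/2, (8 + 18)/2)
= (1/2, 26/2) = (1/2, 13)

(1/2, 13)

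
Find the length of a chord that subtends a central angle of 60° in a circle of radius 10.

Chord length = 2r sin(θ/2)
= 2 × 10 × sin(60°/2)
= 2 × 10 × sin(30°)
= 10

10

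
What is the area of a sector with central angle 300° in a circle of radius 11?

The full circle has area πr² = π(11)² = 121*pi.
The sector covers 300° out of 360°, a fraction of 5/6.
Sector area = 121*pi × 5/6 = 605*pi/6.

605*pi/6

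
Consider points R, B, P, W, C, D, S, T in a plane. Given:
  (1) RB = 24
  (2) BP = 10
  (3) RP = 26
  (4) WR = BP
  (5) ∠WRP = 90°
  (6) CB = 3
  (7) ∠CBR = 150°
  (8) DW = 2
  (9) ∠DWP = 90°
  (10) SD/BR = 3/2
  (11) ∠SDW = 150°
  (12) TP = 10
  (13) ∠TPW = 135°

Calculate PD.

From the given relations: WR = BP = 10.
Step 1: By the law of cosines on triangle PRW: PW² = 26² + 10² − 2·26·10·cos(90°) = 776, so PW = 2·√194.
Step 2: By the law of cosines on triangle PWD: PD² = (2·√194)² + 2² − 2·2·√194·2·cos(90°) = 780, so PD = 2·√195.

Therefore, the length of PD = 2·√195.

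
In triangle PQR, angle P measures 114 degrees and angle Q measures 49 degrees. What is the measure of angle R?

By the triangle angle sum property, the three interior angles of any triangle add up to 180°.
We know angle P = 114° and angle Q = 49°, so their sum is 163°.
Therefore angle R = 180° - 163° = 17°.

17 degrees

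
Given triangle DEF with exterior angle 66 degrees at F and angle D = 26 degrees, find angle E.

By the exterior angle theorem: exterior angle = sum of remote interior angles.
66 = 26 + angle E
angle E = 66 - 26 = 40 degrees

40 degrees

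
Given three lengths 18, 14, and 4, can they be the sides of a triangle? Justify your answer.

Check the triangle inequality: 14 + 4 = 18 ≤ 18.
Since the sum of two sides does not exceed the third, no triangle can be formed.

No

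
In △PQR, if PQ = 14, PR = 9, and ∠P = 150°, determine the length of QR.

By the law of cosines: QR^2 = PQ^2 + PR^2 - 2*PQ*PR*cos(P)
QR^2 = 14^2 + 9^2 - 2*14*9*cos(150°)
QR^2 = 196 + 81 - 252*(-sqrt(3)/2)
QR^2 = 126*sqrt(3) + 277
QR = sqrt(126*sqrt(3) + 277)

sqrt(126*sqrt(3) + 277)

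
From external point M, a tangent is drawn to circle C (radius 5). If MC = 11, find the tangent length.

tangent = √(d² - r²) = √(11² - 5²) = √(121 - 25) = √96 = 4*sqrt(6)

4*sqrt(6)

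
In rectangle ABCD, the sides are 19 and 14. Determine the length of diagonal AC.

Using the Pythagorean theorem:
d² = 19² + 14² = 361 + 196 = 557
d = sqrt(557)

sqrt(557)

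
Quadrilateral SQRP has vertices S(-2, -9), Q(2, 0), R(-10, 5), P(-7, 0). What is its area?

Shoelace: sum of cross terms = 126, Area = (1/2)|126| = 63

63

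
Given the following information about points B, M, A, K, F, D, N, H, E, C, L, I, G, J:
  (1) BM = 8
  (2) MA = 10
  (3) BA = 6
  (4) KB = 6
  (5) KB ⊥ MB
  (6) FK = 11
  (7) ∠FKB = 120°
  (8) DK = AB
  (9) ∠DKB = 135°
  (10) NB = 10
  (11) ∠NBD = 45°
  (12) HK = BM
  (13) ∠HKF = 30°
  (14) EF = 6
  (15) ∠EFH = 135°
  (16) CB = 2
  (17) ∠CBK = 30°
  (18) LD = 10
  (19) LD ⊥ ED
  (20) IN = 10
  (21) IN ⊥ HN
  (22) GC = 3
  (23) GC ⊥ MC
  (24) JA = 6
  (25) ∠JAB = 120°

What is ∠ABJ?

Step 1: By the law of cosines on triangle BAJ: BJ² = 6² + 6² − 2·6·6·cos(120°) = 108, so BJ = 6·√3.
Step 2: By the inverse law of cosines on triangle ABJ: cos(∠ABJ) = (6² + (6·√3)² − 6²) / (2·6·6·√3) = 108/124.71 = 0.866, so ∠ABJ = 30°.

Therefore, the measure of angle ∠ABJ = 30°.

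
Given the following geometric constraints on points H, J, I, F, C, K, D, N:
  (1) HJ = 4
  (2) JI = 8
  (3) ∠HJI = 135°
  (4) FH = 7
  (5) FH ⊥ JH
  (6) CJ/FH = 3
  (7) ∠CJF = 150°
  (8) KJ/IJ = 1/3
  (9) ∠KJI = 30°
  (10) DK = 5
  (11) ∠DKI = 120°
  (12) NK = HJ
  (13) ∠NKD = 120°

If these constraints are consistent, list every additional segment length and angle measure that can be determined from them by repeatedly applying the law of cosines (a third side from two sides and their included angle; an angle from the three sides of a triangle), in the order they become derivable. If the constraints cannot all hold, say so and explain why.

The constraints are consistent. Derivable facts, in order:
After 1 step:
- DN = √61
- HI ≈ 11.19
- IK ≈ 5.84
- JF = √65
After 2 steps:
- FC ≈ 28.27
- ID ≈ 9.4
- ∠DNK = 33.67°
- ∠FJH = 60.26°
- ∠HFJ = 29.74°
- ∠HIJ = 14.64°
- ∠IHJ = 30.36°
- ∠IKJ = 136.81°
- ∠JIK = 13.19°
- ∠KDN = 26.33°
After 3 steps:
- ∠CFJ = 21.8°
- ∠DIK = 27.43°
- ∠FCJ = 8.2°
- ∠IDK = 32.57°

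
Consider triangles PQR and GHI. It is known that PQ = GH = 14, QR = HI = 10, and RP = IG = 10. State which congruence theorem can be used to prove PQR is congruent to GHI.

The given information matches SSS: All three pairs of corresponding sides are equal (Side-Side-Side).

SSS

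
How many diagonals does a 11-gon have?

The number of diagonals in an n-gon is n(n - 3)/2.
For n = 11: 11(11 - 3)/2 = 11 × 8 / 2 = 44.

44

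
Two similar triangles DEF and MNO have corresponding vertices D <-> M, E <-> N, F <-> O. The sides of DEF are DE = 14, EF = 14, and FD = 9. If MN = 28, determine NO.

Since the triangles are similar, the ratio of corresponding sides is constant.
Scale factor k = MN / DE = 28 / 14 = 2
NO = k * EF = 2 * 14 = 28

28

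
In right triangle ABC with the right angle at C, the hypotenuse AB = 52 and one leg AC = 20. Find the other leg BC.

BC = sqrt(52^2 - 20^2) = sqrt(2304) = 48

48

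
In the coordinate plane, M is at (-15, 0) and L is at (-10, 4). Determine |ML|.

d = sqrt((5)^2 + (4)^2) = sqrt(41)

sqrt(41)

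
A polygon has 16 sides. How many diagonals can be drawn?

The number of diagonals in an n-gon is n(n - 3)/2.
For n = 16: 16(16 - 3)/2 = 16 × 13 / 2 = 104.

104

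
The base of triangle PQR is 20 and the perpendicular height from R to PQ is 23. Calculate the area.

A triangle's area is half the area of a rectangle with the same base and height.
Area = (1/2) * 20 * 23 = 230.

230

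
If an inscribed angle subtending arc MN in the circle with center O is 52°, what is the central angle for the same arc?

By the inscribed angle theorem, the central angle is twice the inscribed angle.
Central angle = 2 × 52° = 104°

104°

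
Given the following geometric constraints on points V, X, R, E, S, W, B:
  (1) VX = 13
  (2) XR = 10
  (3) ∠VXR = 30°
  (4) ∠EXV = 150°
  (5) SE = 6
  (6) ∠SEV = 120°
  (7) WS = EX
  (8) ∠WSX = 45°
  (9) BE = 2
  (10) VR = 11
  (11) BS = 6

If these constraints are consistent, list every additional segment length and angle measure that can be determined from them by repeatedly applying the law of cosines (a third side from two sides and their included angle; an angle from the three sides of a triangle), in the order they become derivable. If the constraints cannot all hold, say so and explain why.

These constraints are not satisfiable: (1), (2) and (3) already determine VR: by the law of cosines VR² = 13² + 10² − 2·13·10·cos(30°) = 43.83, so VR ≈ 6.62, which contradicts (10) VR = 11. No planar figure meets all of them, so nothing further can be derived.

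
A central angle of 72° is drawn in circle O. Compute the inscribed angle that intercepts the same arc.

Inscribed angle = 72° / 2 = 36° (inscribed angle theorem).

36°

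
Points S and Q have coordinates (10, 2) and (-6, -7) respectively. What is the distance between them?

The horizontal distance is |-6 - 10| = 16 and the vertical distance is |-7 - 2| = 9.
By the Pythagorean theorem, d = sqrt(16^2 + 9^2) = sqrt(337).

sqrt(337)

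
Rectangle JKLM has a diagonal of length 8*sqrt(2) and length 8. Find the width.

The diagonal of a rectangle forms a right triangle with the two sides.
Rearranging the Pythagorean theorem: missing side = sqrt(d^2 - known^2).
= sqrt(128 - 64) = sqrt(64) = 8.

8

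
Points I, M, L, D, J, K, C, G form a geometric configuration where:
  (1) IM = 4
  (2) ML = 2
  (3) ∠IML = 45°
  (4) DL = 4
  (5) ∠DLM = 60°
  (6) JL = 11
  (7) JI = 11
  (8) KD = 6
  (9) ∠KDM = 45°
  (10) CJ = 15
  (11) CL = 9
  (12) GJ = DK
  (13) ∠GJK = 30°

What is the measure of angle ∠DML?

Step 1: By the law of cosines on triangle MLD: MD² = 2² + 4² − 2·2·4·cos(60°) = 12, so MD = 2·√3.
Step 2: By the inverse law of cosines on triangle DML: cos(∠DML) = ((2·√3)² + 2² − 4²) / (2·2·√3·2) = 0/13.86 = 0, so ∠DML = 90°.

Therefore, the measure of angle ∠DML = 90°.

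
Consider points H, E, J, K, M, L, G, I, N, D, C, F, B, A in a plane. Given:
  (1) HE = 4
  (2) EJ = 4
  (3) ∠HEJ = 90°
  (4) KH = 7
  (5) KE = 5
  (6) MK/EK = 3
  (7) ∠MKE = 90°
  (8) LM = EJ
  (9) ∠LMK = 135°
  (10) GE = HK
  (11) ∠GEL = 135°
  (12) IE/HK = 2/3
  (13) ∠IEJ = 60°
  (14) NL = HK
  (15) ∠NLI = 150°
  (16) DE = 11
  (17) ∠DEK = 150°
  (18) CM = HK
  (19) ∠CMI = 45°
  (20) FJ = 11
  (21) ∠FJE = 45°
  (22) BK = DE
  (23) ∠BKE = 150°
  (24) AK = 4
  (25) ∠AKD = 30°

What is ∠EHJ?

Step 1: By the law of cosines on triangle HEJ: HJ² = 4² + 4² − 2·4·4·cos(90°) = 32, so HJ = 4·√2.
Step 2: By the inverse law of cosines on triangle EHJ: cos(∠EHJ) = (4² + (4·√2)² − 4²) / (2·4·4·√2) = 32/45.25 = 0.7071, so ∠EHJ = 45°.

Therefore, the measure of angle ∠EHJ = 45°.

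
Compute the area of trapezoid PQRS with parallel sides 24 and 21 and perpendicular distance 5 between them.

A trapezoid's area equals the midsegment times the height.
The midsegment is (24 + 21) / 2 = 45/2.
Area = 45/2 * 5 = 225/2.

225/2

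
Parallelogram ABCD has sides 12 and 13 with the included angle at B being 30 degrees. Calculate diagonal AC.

Using the law of cosines:
d^2 = 12^2 + 13^2 - 2(12)(13)cos(30 degrees)
d^2 = 144 + 169 - 312*sqrt(3)/2
d^2 = 313 - 156*sqrt(3)
d = sqrt(313 - 156*sqrt(3))

sqrt(313 - 156*sqrt(3))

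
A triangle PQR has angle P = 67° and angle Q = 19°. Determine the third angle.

By the triangle angle sum property, the three interior angles of any triangle add up to 180°.
We know angle P = 67° and angle Q = 19°, so their sum is 86°.
Therefore angle R = 180° - 86° = 94°.

94 degrees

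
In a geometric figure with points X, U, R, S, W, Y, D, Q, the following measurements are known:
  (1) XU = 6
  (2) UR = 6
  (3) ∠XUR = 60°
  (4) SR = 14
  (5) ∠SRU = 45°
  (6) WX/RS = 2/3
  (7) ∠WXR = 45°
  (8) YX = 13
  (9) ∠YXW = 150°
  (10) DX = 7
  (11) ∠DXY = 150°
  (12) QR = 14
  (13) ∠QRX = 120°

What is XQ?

Step 1: By the law of cosines on triangle XUR: XR² = 6² + 6² − 2·6·6·cos(60°) = 36, so XR = 6.
Step 2: By the law of cosines on triangle XRQ: XQ² = 6² + 14² − 2·6·14·cos(120°) = 316, so XQ = 2·√79.

Therefore, the length of XQ = 2·√79.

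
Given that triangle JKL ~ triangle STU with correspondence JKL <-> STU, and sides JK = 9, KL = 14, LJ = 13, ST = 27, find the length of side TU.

k = 27/9 = 3. TU = 3 * 14 = 42.

42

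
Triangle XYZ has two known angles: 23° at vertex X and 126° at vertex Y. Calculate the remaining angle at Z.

By the triangle angle sum property, the three interior angles of any triangle add up to 180°.
We know angle X = 23° and angle Y = 126°, so their sum is 149°.
Therefore angle Z = 180° - 149° = 31°.

31 degrees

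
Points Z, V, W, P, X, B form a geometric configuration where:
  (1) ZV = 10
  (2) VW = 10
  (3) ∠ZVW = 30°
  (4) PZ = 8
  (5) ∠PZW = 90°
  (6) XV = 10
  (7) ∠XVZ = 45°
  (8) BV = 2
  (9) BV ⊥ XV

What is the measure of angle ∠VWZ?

Step 1: By the law of cosines on triangle WVZ: WZ² = 10² + 10² − 2·10·10·cos(30°) = 26.79, so WZ ≈ 5.18.
Step 2: By the inverse law of cosines on triangle VWZ: cos(∠VWZ) = (10² + 5.18² − 10²) / (2·10·5.18) = 26.79/103.53 = 0.2588, so ∠VWZ = 75°.

Therefore, the measure of angle ∠VWZ = 75°.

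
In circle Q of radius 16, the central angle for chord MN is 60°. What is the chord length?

Chord = 2(16) sin(30°) = 16

16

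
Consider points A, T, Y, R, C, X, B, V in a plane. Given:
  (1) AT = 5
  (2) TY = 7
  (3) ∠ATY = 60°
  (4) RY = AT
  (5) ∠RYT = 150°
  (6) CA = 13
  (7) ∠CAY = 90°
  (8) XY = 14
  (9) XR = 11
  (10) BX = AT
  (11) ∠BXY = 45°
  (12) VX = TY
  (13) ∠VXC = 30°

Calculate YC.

Step 1: By the law of cosines on triangle ATY: AY² = 5² + 7² − 2·5·7·cos(60°) = 39, so AY = √39.
Step 2: By the law of cosines on triangle YAC: YC² = √39² + 13² − 2·√39·13·cos(90°) = 208, so YC = 4·√13.

Therefore, the length of YC = 4·√13.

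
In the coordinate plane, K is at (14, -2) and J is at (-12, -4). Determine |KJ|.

d = sqrt((-12 - 14)^2 + (-4 - -2)^2)
d = sqrt(-26^2 + -2^2)
d = sqrt(676 + 4)
d = sqrt(680) = 2*sqrt(170)

2*sqrt(170)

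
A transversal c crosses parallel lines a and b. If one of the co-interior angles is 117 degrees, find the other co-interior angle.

Co-interior (same-side interior) angles are between the parallel lines on the same side of the transversal.
Unlike corresponding or alternate interior angles, they are supplementary rather than equal.
So the angle = 180 - 117 = 63 degrees.

63 degrees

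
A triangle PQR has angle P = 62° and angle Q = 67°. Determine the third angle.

By the triangle angle sum property, the three interior angles of any triangle add up to 180°.
We know angle P = 62° and angle Q = 67°, so their sum is 129°.
Therefore angle R = 180° - 129° = 51°.

51 degrees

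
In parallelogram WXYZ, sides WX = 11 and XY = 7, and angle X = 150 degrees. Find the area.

The area of a parallelogram equals the product of two adjacent sides times the sine of the included angle.
This is because the height equals 7 * sin(150°) = 7/2.
Area = 11 * 7/2 = 77/2

77/2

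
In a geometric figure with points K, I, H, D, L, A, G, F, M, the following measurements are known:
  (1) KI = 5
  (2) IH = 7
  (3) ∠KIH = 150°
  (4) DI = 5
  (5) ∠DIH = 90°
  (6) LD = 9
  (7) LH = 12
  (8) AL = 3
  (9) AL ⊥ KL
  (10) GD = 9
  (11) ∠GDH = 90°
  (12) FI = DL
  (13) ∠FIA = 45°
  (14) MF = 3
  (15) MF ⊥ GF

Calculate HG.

Step 1: By the law of cosines on triangle DIH: DH² = 5² + 7² − 2·5·7·cos(90°) = 74, so DH = √74.
Step 2: By the law of cosines on triangle HDG: HG² = √74² + 9² − 2·√74·9·cos(90°) = 155, so HG = √155.

Therefore, the length of HG = √155.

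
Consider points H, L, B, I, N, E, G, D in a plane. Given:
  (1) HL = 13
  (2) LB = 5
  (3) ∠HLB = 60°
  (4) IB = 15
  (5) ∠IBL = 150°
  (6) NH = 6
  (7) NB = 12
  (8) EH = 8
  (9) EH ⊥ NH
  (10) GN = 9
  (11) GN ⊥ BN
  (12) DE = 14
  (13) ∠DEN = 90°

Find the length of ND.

Step 1: By the law of cosines on triangle EHN: EN² = 8² + 6² − 2·8·6·cos(90°) = 100, so EN = 10.
Step 2: By the law of cosines on triangle NED: ND² = 10² + 14² − 2·10·14·cos(90°) = 296, so ND = 2·√74.

Therefore, the length of ND = 2·√74.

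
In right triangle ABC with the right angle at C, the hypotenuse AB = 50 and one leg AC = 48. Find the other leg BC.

Rearranging the Pythagorean theorem to solve for the unknown leg:
leg^2 = hypotenuse^2 - known_leg^2 = 2500 - 2304 = 196
leg = sqrt(196) = 14.

14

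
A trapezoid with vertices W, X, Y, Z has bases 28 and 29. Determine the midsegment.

The midsegment of a trapezoid = (base1 + base2) / 2
midsegment = (28 + 29) / 2
midsegment = 57 / 2
midsegment = 57/2

57/2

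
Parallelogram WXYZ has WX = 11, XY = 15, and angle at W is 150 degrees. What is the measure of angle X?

In a parallelogram, consecutive angles are supplementary (sum to 180°).
angle X = 180 - angle W
angle X = 180 - 150
angle X = 30 degrees

30 degrees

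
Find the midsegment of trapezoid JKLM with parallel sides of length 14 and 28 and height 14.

The midsegment of a trapezoid = (base1 + base2) / 2
midsegment = (14 + 28) / 2
midsegment = 42 / 2
midsegment = 21

21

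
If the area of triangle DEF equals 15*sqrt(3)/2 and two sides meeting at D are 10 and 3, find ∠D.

sin(C) = 2 * 15*sqrt(3)/2 / (10 * 3) = sqrt(3)/2, so C = arcsin(sqrt(3)/2) = 60°.
Since sin(180° - C) = sin(C), the obtuse angle 120° gives the same area, so C = 60° or C = 120°.

60° or 120°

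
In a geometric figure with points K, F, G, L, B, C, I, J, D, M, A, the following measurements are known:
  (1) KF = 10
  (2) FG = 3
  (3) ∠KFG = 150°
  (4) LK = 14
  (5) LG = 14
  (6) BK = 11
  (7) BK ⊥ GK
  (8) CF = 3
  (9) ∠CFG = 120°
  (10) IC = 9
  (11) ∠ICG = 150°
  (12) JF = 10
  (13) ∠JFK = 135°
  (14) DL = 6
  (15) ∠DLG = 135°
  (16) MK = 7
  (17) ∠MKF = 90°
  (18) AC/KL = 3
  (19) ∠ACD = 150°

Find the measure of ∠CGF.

Step 1: By the law of cosines on triangle GFC: GC² = 3² + 3² − 2·3·3·cos(120°) = 27, so GC = 3·√3.
Step 2: By the inverse law of cosines on triangle CGF: cos(∠CGF) = ((3·√3)² + 3² − 3²) / (2·3·√3·3) = 27/31.18 = 0.866, so ∠CGF = 30°.

Therefore, the measure of angle ∠CGF = 30°.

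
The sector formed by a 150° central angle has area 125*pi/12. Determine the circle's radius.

Sector area A = πr² × θ/360, so r² = 360A / (πθ).
r² = 360 × 125*pi/12 / (π × 150)
r² = 25
r = 5

5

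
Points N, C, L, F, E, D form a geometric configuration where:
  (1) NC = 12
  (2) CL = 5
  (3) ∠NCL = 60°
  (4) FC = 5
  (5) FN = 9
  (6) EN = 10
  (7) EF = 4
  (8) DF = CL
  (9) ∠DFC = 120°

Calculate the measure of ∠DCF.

From the given relations: DF = CL = 5.
Step 1: By the law of cosines on triangle CFD: CD² = 5² + 5² − 2·5·5·cos(120°) = 75, so CD = 5·√3.
Step 2: By the inverse law of cosines on triangle DCF: cos(∠DCF) = ((5·√3)² + 5² − 5²) / (2·5·√3·5) = 75/86.6 = 0.866, so ∠DCF = 30°.

Therefore, the measure of angle ∠DCF = 30°.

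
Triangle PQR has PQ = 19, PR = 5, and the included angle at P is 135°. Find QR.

By the law of cosines: QR^2 = PQ^2 + PR^2 - 2*PQ*PR*cos(P)
QR^2 = 19^2 + 5^2 - 2*19*5*cos(135°)
QR^2 = 361 + 25 - 190*(-sqrt(2)/2)
QR^2 = 95*sqrt(2) + 386
QR = sqrt(95*sqrt(2) + 386)

sqrt(95*sqrt(2) + 386)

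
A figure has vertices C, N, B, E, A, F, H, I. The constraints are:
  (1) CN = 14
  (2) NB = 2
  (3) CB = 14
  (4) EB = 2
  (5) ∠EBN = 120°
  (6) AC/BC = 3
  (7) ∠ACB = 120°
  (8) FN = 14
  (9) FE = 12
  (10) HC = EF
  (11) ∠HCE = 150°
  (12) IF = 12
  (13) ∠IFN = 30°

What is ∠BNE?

Step 1: By the law of cosines on triangle NBE: NE² = 2² + 2² − 2·2·2·cos(120°) = 12, so NE = 2·√3.
Step 2: By the inverse law of cosines on triangle BNE: cos(∠BNE) = (2² + (2·√3)² − 2²) / (2·2·2·√3) = 12/13.86 = 0.866, so ∠BNE = 30°.

Therefore, the measure of angle ∠BNE = 30°.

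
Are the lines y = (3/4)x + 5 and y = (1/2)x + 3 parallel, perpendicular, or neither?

Slope of line 1: m1 = 3/4
Slope of line 2: m2 = 1/2
m1 != m2 and m1*m2 = 3/8 != -1. Neither.

Neither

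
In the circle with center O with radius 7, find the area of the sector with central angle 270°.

Sector area = πr² × θ/360
= π × 7² × 3/4
= π × 49 × 3/4
= 147*pi/4

147*pi/4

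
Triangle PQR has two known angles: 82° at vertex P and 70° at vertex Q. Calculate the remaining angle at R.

By the triangle angle sum property, the three interior angles of any triangle add up to 180°.
We know angle P = 82° and angle Q = 70°, so their sum is 152°.
Therefore angle R = 180° - 152° = 28°.

28 degrees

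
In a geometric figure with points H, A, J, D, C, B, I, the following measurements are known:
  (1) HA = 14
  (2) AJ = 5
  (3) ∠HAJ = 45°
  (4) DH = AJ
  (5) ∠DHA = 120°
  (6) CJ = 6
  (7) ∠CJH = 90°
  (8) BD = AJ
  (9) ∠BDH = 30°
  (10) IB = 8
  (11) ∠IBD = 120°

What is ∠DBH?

From the given relations: BD = AJ = 5; DH = AJ = 5.
Step 1: By the law of cosines on triangle BDH: BH² = 5² + 5² − 2·5·5·cos(30°) = 6.7, so BH ≈ 2.59.
Step 2: By the inverse law of cosines on triangle DBH: cos(∠DBH) = (5² + 2.59² − 5²) / (2·5·2.59) = 6.7/25.88 = 0.2588, so ∠DBH = 75°.

Therefore, the measure of angle ∠DBH = 75°.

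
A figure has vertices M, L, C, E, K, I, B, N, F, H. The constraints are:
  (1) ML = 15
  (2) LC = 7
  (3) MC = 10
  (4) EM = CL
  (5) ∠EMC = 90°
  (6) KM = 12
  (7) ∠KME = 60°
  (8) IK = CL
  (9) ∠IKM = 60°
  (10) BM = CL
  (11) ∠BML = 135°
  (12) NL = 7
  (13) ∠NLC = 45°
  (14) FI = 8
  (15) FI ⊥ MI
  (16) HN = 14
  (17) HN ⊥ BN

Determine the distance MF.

From the given relations: IK = CL = 7.
Step 1: By the law of cosines on triangle IKM: IM² = 7² + 12² − 2·7·12·cos(60°) = 109, so IM = √109.
Step 2: By the law of cosines on triangle MIF: MF² = √109² + 8² − 2·√109·8·cos(90°) = 173, so MF = √173.

Therefore, the length of MF = √173.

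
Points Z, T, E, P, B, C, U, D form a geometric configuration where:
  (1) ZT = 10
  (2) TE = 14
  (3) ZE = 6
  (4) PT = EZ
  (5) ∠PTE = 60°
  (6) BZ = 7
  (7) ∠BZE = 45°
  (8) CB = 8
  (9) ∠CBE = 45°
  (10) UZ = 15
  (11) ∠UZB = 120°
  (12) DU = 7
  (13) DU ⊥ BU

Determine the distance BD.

Step 1: By the law of cosines on triangle UZB: UB² = 15² + 7² − 2·15·7·cos(120°) = 379, so UB ≈ 19.47.
Step 2: By the law of cosines on triangle BUD: BD² = 19.47² + 7² − 2·19.47·7·cos(90°) = 428, so BD = 2·√107.

Therefore, the length of BD = 2·√107.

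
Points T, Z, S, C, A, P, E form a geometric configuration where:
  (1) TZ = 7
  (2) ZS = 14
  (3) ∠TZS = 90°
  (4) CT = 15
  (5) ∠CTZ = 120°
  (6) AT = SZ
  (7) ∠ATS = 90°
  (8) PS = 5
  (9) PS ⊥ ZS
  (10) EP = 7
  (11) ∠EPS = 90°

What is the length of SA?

From the given relations: AT = SZ = 14.
Step 1: By the law of cosines on triangle SZT: ST² = 14² + 7² − 2·14·7·cos(90°) = 245, so ST = 7·√5.
Step 2: By the law of cosines on triangle STA: SA² = (7·√5)² + 14² − 2·7·√5·14·cos(90°) = 441, so SA = 21.

Therefore, the length of SA = 21.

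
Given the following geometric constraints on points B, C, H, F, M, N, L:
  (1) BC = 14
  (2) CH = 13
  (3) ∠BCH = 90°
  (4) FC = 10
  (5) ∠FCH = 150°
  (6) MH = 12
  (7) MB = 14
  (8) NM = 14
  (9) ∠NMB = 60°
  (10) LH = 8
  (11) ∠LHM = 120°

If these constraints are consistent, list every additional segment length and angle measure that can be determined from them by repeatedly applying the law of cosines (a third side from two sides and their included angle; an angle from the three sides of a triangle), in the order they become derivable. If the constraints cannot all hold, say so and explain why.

The constraints are consistent. Derivable facts, in order:
After 1 step:
- BH ≈ 19.1
- BN = 14
- HF ≈ 22.23
- ML = 4·√19
After 2 steps:
- ∠BHC = 47.12°
- ∠BHM = 46.95°
- ∠BMH = 94.27°
- ∠BNM = 60°
- ∠CBH = 42.88°
- ∠CFH = 17°
- ∠CHF = 13°
- ∠HBM = 38.78°
- ∠HLM = 36.59°
- ∠HML = 23.41°
- ∠MBN = 60°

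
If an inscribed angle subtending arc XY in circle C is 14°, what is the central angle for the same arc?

The inscribed angle theorem states that a central angle is always twice any inscribed angle that subtends the same arc.
Since the inscribed angle is 14°, the central angle = 2 × 14° = 28°.

28°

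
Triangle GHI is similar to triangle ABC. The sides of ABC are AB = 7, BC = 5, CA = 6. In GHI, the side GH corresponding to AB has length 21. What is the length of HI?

Similar triangles have proportional sides. Setting up the proportion:
GH / AB = HI / BC
21 / 7 = HI / 5
HI = 5 * 21 / 7 = 15.

15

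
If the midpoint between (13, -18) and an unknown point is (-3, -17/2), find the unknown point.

Using the midpoint formula: M = ((x1 + x2)/2, (y1 + y2)/2)
We know M = (-3, -17/2) and P = (13, -18)
For x: -3 = (13 + x2)/2, so x2 = 2*-3 - 13 = -19
For y: -17/2 = (-18 + y2)/2, so y2 = 2*-17/2 - -18 = 1
S = (-19, 1)

(-19, 1)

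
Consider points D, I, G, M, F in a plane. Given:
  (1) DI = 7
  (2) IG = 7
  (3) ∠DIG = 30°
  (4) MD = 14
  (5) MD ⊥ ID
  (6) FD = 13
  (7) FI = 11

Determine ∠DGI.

Step 1: By the law of cosines on triangle GID: GD² = 7² + 7² − 2·7·7·cos(30°) = 13.13, so GD ≈ 3.62.
Step 2: By the inverse law of cosines on triangle DGI: cos(∠DGI) = (3.62² + 7² − 7²) / (2·3.62·7) = 13.13/50.73 = 0.2588, so ∠DGI = 75°.

Therefore, the measure of angle ∠DGI = 75°.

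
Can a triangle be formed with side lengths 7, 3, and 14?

Check the triangle inequality: 7 + 3 = 10 ≤ 14.
Since the sum of two sides does not exceed the third, no triangle can be formed.

No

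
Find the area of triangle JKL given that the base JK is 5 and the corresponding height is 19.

A triangle's area is half the area of a rectangle with the same base and height.
Area = (1/2) * 5 * 19 = 95/2.

95/2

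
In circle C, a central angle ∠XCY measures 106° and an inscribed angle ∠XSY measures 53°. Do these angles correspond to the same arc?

By the inscribed angle theorem, if both angles subtend the same arc, the inscribed angle must be half the central angle.
Half of 106° = 53°, which equals the given inscribed angle of 53°.
Therefore, yes, they correspond to the same arc.

Yes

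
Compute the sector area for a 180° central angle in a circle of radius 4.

The full circle has area πr² = π(4)² = 16*pi.
The sector covers 180° out of 360°, a fraction of 1/2.
Sector area = 16*pi × 1/2 = 8*pi.

8*pi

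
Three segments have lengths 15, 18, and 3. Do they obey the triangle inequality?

No.
The triangle inequality is violated: 15 + 3 = 18 ≤ 18.
These lengths cannot form a triangle.

No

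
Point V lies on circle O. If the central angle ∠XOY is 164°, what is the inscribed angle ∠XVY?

By the inscribed angle theorem, the inscribed angle is half the central angle.
Inscribed angle = 164° / 2 = 82°

82°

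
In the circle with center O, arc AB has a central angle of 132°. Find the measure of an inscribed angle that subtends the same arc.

Inscribed angle = 132° / 2 = 66° (inscribed angle theorem).

66°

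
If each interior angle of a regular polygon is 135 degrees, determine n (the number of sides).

The exterior angle is the supplement of the interior angle: 180 - 135 = 45 degrees.
Since the exterior angles of any convex polygon sum to 360 degrees, the number of sides is 360 / 45 = 8.

8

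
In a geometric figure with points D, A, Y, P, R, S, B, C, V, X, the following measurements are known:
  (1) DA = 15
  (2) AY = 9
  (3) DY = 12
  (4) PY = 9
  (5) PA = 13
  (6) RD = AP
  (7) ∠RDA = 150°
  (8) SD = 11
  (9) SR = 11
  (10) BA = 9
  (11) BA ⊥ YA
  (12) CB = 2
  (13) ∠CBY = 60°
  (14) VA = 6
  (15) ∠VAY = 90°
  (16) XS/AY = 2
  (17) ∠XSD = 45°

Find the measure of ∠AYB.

Step 1: By the law of cosines on triangle YAB: YB² = 9² + 9² − 2·9·9·cos(90°) = 162, so YB = 9·√2.
Step 2: By the inverse law of cosines on triangle AYB: cos(∠AYB) = (9² + (9·√2)² − 9²) / (2·9·9·√2) = 162/229.1 = 0.7071, so ∠AYB = 45°.

Therefore, the measure of angle ∠AYB = 45°.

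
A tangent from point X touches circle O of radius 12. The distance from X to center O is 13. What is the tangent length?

Let T be the point of tangency. Then OT ⊥ XT (radius ⊥ tangent).
In right triangle OTX: OX² = OT² + XT²
13² = 12² + XT²
XT² = 25, XT = 5

5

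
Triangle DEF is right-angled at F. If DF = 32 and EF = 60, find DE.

In a right triangle, the square of the hypotenuse equals the sum of the squares of the two legs.
The legs are 32 and 60, so the hypotenuse = sqrt(1024 + 3600) = sqrt(4624) = 68.

68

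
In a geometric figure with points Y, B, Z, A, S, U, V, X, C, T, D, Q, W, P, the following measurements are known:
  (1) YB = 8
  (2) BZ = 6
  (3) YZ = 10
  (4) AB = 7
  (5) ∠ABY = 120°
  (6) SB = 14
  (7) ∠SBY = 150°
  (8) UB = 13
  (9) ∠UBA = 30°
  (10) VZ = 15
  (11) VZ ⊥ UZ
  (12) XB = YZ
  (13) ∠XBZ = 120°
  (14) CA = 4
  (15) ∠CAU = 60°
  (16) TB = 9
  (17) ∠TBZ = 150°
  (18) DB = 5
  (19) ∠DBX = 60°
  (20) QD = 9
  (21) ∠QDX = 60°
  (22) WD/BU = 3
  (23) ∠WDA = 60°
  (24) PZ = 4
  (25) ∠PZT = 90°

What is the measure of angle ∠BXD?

From the given relations: XB = YZ = 10.
Step 1: By the law of cosines on triangle XBD: XD² = 10² + 5² − 2·10·5·cos(60°) = 75, so XD = 5·√3.
Step 2: By the inverse law of cosines on triangle BXD: cos(∠BXD) = (10² + (5·√3)² − 5²) / (2·10·5·√3) = 150/173.21 = 0.866, so ∠BXD = 30°.

Therefore, the measure of angle ∠BXD = 30°.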